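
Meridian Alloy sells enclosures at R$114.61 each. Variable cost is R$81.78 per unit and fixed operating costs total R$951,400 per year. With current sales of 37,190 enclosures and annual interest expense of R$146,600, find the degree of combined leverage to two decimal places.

9.93

Total contribution margin = 37,190 × R$32.83 = R$1,220,947.70.
Subtracting fixed costs: EBIT = R$1,220,947.70 − R$951,400 = R$269,547.70. Interest = R$146,600.00, so EBIT − I = R$122,947.70.
Degree of total leverage = total CM / (EBIT − interest) = R$1,220,947.70 / R$122,947.70 = 9.9306.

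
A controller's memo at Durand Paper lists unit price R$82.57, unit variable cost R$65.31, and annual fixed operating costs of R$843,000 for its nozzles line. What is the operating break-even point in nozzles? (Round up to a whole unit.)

48,842 nozzles

Contribution margin per unit = R$82.57 − R$65.31 = R$17.26.
Break-even volume = fixed costs ÷ CM per unit = R$843,000 ÷ R$17.26 = 48,841.25, so 48,842 nozzles.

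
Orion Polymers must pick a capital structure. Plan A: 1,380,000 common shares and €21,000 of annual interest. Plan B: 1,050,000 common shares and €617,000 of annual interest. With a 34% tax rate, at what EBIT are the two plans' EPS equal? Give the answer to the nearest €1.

Set EPS_A = EPS_B: (EBIT − €21,000)(1 − 0.34) ÷ 1,380,000 = (EBIT − €617,000)(1 − 0.34) ÷ 1,050,000.
Cancelling (1 − t) and cross-multiplying: 1,050,000·(EBIT − 21,000) = 1,380,000·(EBIT − 617,000).
Solving, EBIT = (617,000·1,380,000 − 21,000·1,050,000) / (1,380,000 − 1,050,000) = 829,410,000,000 / 330,000 = 2,513,363.64.

€2,513,364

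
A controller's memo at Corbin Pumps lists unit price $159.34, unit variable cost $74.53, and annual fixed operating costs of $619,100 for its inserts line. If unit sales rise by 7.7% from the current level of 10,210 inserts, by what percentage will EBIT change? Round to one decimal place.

At 10,210 units, contribution = 10,210 × $84.81 = $865,910.10.
EBIT = $865,910.10 − $619,100 = $246,810.10.
DOL = contribution ÷ EBIT = $865,910.10 ÷ $246,810.10 = 3.5084.
So EBIT moves 3.5084 × (+7.7%) = +27.0%.

+27.0%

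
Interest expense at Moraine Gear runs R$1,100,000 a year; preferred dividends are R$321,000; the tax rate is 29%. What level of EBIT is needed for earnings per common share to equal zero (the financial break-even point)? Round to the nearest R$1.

Grossing the preferred dividend up to pre-tax terms: R$321,000 / (1 − 0.29) = R$452,112.68.
Financial break-even EBIT = interest + D_p ÷ (1 − t) = R$1,100,000 + R$452,112.68 = R$1,552,112.68.

R$1,552,113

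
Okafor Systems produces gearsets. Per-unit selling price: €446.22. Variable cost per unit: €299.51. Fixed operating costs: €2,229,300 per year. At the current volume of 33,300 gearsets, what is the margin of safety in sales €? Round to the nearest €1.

Unit CM = price − variable cost = €446.22 − €299.51 = €146.71. Break-even units = €2,229,300 ÷ €146.71 = 15,195.28; break-even revenue = 15,195.28 × €446.22 = €6,780,439.27.
Current sales = 33,300 × €446.22 = €14,859,126.00.
Margin of safety = €14,859,126.00 − €6,780,439.27 = €8,078,687.

€8,078,687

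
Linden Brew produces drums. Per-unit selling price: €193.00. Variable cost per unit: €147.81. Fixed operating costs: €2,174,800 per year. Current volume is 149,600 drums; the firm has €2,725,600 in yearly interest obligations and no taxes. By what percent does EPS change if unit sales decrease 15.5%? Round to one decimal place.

-56.3%

At 149,600 units, contribution = 149,600 × €45.19 = €6,760,424.00.
Subtracting fixed costs: EBIT = €6,760,424.00 − €2,174,800 = €4,585,624.00.
After interest of €2,725,600.00, pre-tax earnings = €1,860,024.00.
Degree of combined leverage = contribution ÷ (EBIT − I) = €6,760,424.00 ÷ €1,860,024.00 = 3.6346.
EPS therefore changes by 3.6346 × (-15.5%) = -56.3%.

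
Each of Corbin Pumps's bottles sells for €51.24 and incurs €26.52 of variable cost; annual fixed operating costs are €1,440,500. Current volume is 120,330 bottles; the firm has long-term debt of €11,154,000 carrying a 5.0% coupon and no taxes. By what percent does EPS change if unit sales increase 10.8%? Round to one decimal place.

At 120,330 units, contribution = 120,330 × €24.72 = €2,974,557.60.
EBIT = €2,974,557.60 − €1,440,500 = €1,534,057.60.
After interest of €557,700.00, pre-tax earnings = €976,357.60.
Degree of combined leverage = contribution ÷ (EBIT − I) = €2,974,557.60 ÷ €976,357.60 = 3.0466.
%ΔEPS = DCL × %ΔSales = 3.0466 × +10.8% = +32.9%.

+32.9%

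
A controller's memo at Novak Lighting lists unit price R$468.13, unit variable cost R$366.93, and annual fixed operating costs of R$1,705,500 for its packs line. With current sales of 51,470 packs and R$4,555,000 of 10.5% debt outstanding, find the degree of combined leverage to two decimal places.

Total contribution margin = 51,470 × R$101.20 = R$5,208,764.00.
Operating income = contribution − fixed costs = R$5,208,764.00 − R$1,705,500 = R$3,503,264.00. Interest = R$478,275.00, so EBIT − I = R$3,024,989.00.
Degree of total leverage = total CM / (EBIT − interest) = R$5,208,764.00 / R$3,024,989.00 = 1.7219.

1.72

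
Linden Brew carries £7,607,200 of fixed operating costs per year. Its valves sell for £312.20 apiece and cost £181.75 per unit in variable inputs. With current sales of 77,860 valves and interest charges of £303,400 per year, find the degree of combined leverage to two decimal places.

Total contribution margin = 77,860 × £130.45 = £10,156,837.00.
Operating income = contribution − fixed costs = £10,156,837.00 − £7,607,200 = £2,549,637.00. Interest = £303,400.00.
DOL = £10,156,837.00 ÷ £2,549,637.00 = 3.9836; DFL = £2,549,637.00 ÷ £2,246,237.00 = 1.1351.
DCL = DOL × DFL = 3.9836 × 1.1351 = 4.5218.

4.52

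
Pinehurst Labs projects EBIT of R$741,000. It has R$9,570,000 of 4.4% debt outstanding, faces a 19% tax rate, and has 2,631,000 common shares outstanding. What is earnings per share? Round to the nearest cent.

Interest = R$421,080.00, so EBT = R$741,000 − R$421,080.00 = R$319,920.00.
After tax at 19%: net income = R$319,920.00 × 0.81 = R$259,135.20.
Per share: R$259,135.20 / 2,631,000 shares = R$0.10.

R$0.10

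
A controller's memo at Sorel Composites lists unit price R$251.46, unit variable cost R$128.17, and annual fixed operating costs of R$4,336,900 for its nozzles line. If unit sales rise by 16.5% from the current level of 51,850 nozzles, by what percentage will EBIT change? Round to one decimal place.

Total contribution margin = 51,850 × R$123.29 = R$6,392,586.50.
Subtracting fixed costs: EBIT = R$6,392,586.50 − R$4,336,900 = R$2,055,686.50.
Degree of operating leverage = R$6,392,586.50 / R$2,055,686.50 = 3.1097.
%ΔEBIT = DOL × %ΔSales = 3.1097 × +16.5% = +51.3%.

+51.3%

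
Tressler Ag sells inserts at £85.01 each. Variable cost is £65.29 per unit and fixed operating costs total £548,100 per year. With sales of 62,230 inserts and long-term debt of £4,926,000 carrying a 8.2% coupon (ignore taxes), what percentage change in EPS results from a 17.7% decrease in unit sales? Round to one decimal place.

-78.9%

At 62,230 units, contribution = 62,230 × £19.72 = £1,227,175.60.
Operating income = contribution − fixed costs = £1,227,175.60 − £548,100 = £679,075.60.
After interest of £403,932.00, pre-tax earnings = £275,143.60.
DCL = total CM / (EBIT − I) = £1,227,175.60 / £275,143.60 = 4.4601.
%ΔEPS = DCL × %ΔSales = 4.4601 × -17.7% = -78.9%.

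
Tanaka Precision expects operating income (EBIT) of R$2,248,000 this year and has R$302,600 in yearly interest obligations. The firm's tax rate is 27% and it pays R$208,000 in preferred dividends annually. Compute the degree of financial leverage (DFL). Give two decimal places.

1.35

Annual interest charges come to R$302,600.00.
Preferred dividends grossed up pre-tax: R$208,000 / (1 − 0.27) = R$284,931.51.
DFL = EBIT ÷ [EBIT − I − D_p/(1−t)] = R$2,248,000 ÷ [R$2,248,000 − R$302,600.00 − R$284,931.51] = R$2,248,000 ÷ R$1,660,468.49 = 1.3538.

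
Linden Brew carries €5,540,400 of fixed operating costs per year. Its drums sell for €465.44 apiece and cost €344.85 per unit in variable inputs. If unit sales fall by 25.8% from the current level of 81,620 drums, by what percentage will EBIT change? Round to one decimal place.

-59.0%

Contribution at this volume is 81,620 × €120.59 = €9,842,555.80.
Operating income = contribution − fixed costs = €9,842,555.80 − €5,540,400 = €4,302,155.80.
So DOL = total CM / EBIT = €9,842,555.80 / €4,302,155.80 = 2.2878.
Operating income changes by 2.2878 × -25.8% = -59.0%.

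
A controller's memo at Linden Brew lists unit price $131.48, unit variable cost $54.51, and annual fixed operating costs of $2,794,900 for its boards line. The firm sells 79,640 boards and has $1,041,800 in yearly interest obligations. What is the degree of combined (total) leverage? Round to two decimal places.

2.67

Total contribution margin = 79,640 × $76.97 = $6,129,890.80.
Subtracting fixed costs: EBIT = $6,129,890.80 − $2,794,900 = $3,334,990.80. Interest = $1,041,800.00, so EBIT − I = $2,293,190.80.
DCL = contribution ÷ (EBIT − I) = $6,129,890.80 ÷ $2,293,190.80 = 2.6731.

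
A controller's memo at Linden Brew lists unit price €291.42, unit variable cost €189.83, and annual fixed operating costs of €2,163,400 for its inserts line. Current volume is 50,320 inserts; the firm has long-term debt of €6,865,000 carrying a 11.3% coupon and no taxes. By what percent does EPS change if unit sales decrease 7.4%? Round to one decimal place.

-17.4%

Contribution at this volume is 50,320 × €101.59 = €5,112,008.80.
Subtracting fixed costs: EBIT = €5,112,008.80 − €2,163,400 = €2,948,608.80.
Interest = €775,745.00, so EBIT − I = €2,172,863.80.
DCL = total CM / (EBIT − I) = €5,112,008.80 / €2,172,863.80 = 2.3527.
%ΔEPS = DCL × %ΔSales = 2.3527 × -7.4% = -17.4%.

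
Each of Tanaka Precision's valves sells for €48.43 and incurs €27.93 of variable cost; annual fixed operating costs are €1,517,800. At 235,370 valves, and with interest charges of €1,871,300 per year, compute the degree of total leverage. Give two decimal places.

3.36

Total contribution margin = 235,370 × €20.50 = €4,825,085.00.
Operating income = contribution − fixed costs = €4,825,085.00 − €1,517,800 = €3,307,285.00. Interest = €1,871,300.00, so EBIT − I = €1,435,985.00.
DCL = contribution ÷ (EBIT − I) = €4,825,085.00 ÷ €1,435,985.00 = 3.3601.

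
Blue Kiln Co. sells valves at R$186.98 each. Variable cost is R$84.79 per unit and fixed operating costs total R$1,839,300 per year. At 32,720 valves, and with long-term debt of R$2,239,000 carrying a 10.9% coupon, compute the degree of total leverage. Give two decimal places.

2.65

Contribution at this volume is 32,720 × R$102.19 = R$3,343,656.80.
Operating income = contribution − fixed costs = R$3,343,656.80 − R$1,839,300 = R$1,504,356.80. Interest = R$244,051.00, so EBIT − I = R$1,260,305.80.
Degree of total leverage = total CM / (EBIT − interest) = R$3,343,656.80 / R$1,260,305.80 = 2.6531.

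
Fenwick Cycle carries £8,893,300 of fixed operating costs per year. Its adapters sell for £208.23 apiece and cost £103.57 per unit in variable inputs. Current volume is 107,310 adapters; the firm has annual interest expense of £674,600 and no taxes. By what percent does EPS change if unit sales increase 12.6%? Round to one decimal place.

+85.1%

Contribution at this volume is 107,310 × £104.66 = £11,231,064.60.
Operating income = contribution − fixed costs = £11,231,064.60 − £8,893,300 = £2,337,764.60.
Interest = £674,600.00, so EBIT − I = £1,663,164.60.
DCL = total CM / (EBIT − I) = £11,231,064.60 / £1,663,164.60 = 6.7528.
%ΔEPS = DCL × %ΔSales = 6.7528 × +12.6% = +85.1%.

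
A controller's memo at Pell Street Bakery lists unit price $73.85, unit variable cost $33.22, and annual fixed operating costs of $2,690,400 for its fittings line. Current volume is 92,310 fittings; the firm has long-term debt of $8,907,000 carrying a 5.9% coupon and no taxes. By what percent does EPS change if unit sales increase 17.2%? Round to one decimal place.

+120.7%

Total contribution margin = 92,310 × $40.63 = $3,750,555.30.
Operating income = contribution − fixed costs = $3,750,555.30 − $2,690,400 = $1,060,155.30.
Interest = $525,513.00, so EBIT − I = $534,642.30.
DCL = total CM / (EBIT − I) = $3,750,555.30 / $534,642.30 = 7.0151.
%ΔEPS = DCL × %ΔSales = 7.0151 × +17.2% = +120.7%.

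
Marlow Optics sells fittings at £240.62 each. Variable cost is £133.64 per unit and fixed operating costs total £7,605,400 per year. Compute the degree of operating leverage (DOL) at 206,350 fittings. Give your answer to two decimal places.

Contribution at this volume is 206,350 × £106.98 = £22,075,323.00.
Subtracting fixed costs: EBIT = £22,075,323.00 − £7,605,400 = £14,469,923.00.
Degree of operating leverage = £22,075,323.00 / £14,469,923.00 = 1.5256.

1.53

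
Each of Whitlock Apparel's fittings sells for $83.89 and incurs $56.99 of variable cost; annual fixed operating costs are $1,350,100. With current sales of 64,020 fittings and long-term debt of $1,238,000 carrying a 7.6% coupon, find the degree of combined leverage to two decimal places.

6.20

At 64,020 units, contribution = 64,020 × $26.90 = $1,722,138.00.
Subtracting fixed costs: EBIT = $1,722,138.00 − $1,350,100 = $372,038.00. Interest = $94,088.00.
DOL = $1,722,138.00 ÷ $372,038.00 = 4.6289; DFL = $372,038.00 ÷ $277,950.00 = 1.3385.
Combined leverage = 4.6289 × 1.3385 = 6.1958.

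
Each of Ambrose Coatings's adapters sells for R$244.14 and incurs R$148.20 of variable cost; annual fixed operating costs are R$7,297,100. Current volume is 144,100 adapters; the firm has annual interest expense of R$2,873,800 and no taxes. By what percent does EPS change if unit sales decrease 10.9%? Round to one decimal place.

-41.2%

At 144,100 units, contribution = 144,100 × R$95.94 = R$13,824,954.00.
Subtracting fixed costs: EBIT = R$13,824,954.00 − R$7,297,100 = R$6,527,854.00.
After interest of R$2,873,800.00, pre-tax earnings = R$3,654,054.00.
DCL = total CM / (EBIT − I) = R$13,824,954.00 / R$3,654,054.00 = 3.7835.
EPS therefore changes by 3.7835 × (-10.9%) = -41.2%.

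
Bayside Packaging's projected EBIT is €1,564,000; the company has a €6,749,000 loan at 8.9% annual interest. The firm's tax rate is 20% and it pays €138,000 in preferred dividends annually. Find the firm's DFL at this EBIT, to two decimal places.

1.98

Interest = €600,661.00.
Pre-tax preferred-dividend burden = €138,000 ÷ (1 − 0.20) = €172,500.00.
DFL = EBIT ÷ [EBIT − I − D_p/(1−t)] = €1,564,000 ÷ [€1,564,000 − €600,661.00 − €172,500.00] = €1,564,000 ÷ €790,839.00 = 1.9776.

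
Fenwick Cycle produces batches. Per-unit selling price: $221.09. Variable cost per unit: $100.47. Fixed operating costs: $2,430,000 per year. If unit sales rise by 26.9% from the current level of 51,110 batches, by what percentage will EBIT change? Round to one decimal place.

Contribution at this volume is 51,110 × $120.62 = $6,164,888.20.
EBIT = $6,164,888.20 − $2,430,000 = $3,734,888.20.
So DOL = total CM / EBIT = $6,164,888.20 / $3,734,888.20 = 1.6506.
%ΔEBIT = DOL × %ΔSales = 1.6506 × +26.9% = +44.4%.

+44.4%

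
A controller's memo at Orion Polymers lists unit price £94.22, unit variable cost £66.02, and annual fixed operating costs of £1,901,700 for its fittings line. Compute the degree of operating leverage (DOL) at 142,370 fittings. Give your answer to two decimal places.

Total contribution margin = 142,370 × £28.20 = £4,014,834.00.
Operating income = contribution − fixed costs = £4,014,834.00 − £1,901,700 = £2,113,134.00.
So DOL = total CM / EBIT = £4,014,834.00 / £2,113,134.00 = 1.8999.

1.90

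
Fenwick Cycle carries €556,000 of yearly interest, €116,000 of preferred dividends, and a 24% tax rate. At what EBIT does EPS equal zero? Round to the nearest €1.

€708,632

Grossing the preferred dividend up to pre-tax terms: €116,000 / (1 − 0.24) = €152,631.58.
Financial break-even EBIT = interest + D_p ÷ (1 − t) = €556,000 + €152,631.58 = €708,631.58.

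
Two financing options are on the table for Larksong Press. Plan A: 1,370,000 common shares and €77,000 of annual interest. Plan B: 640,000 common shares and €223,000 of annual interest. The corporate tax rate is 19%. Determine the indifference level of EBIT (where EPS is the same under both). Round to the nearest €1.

At indifference, (EBIT − 77,000)(1 − t)/1,370,000 = (EBIT − 223,000)(1 − t)/640,000.
Cancelling (1 − t) and cross-multiplying: 640,000·(EBIT − 77,000) = 1,370,000·(EBIT − 223,000).
Solving, EBIT = (223,000·1,370,000 − 77,000·640,000) / (1,370,000 − 640,000) = 256,230,000,000 / 730,000 = 351,000.00.

€351,000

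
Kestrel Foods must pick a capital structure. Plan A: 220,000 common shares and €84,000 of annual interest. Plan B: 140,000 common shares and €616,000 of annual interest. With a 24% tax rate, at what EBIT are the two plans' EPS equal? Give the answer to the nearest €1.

€1,547,000

Set EPS_A = EPS_B: (EBIT − €84,000)(1 − 0.24) ÷ 220,000 = (EBIT − €616,000)(1 − 0.24) ÷ 140,000.
The (1 − t) factor cancels: (EBIT − 84,000) × 140,000 = (EBIT − 616,000) × 220,000.
Solving, EBIT = (616,000·220,000 − 84,000·140,000) / (220,000 − 140,000) = 123,760,000,000 / 80,000 = 1,547,000.00.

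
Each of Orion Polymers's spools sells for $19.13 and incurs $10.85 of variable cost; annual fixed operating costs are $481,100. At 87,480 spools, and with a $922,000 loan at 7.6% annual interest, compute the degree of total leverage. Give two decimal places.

Contribution at this volume is 87,480 × $8.28 = $724,334.40.
Subtracting fixed costs: EBIT = $724,334.40 − $481,100 = $243,234.40. Interest = $70,072.00.
DOL = $724,334.40 ÷ $243,234.40 = 2.9779; DFL = $243,234.40 ÷ $173,162.40 = 1.4047.
DCL = DOL × DFL = 2.9779 × 1.4047 = 4.1831.

4.18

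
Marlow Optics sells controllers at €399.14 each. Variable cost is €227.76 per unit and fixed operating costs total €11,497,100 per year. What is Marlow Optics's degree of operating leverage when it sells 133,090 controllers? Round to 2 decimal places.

Total contribution margin = 133,090 × €171.38 = €22,808,964.20.
Subtracting fixed costs: EBIT = €22,808,964.20 − €11,497,100 = €11,311,864.20.
So DOL = total CM / EBIT = €22,808,964.20 / €11,311,864.20 = 2.0164.

2.02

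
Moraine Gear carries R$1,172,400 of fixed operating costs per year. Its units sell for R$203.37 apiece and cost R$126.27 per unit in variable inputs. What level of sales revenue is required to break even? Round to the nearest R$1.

CM per unit = R$203.37 − R$126.27 = R$77.10; CM ratio = R$77.10 / R$203.37 = 0.3791.
Break-even sales = FC ÷ CM ratio = R$1,172,400 × R$203.37 / R$77.10 = R$3,092,490.

R$3,092,490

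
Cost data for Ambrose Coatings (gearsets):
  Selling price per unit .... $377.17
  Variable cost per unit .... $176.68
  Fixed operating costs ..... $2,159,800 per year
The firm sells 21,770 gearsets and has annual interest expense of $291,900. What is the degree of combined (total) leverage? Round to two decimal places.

Total contribution margin = 21,770 × $200.49 = $4,364,667.30.
EBIT = $4,364,667.30 − $2,159,800 = $2,204,867.30. Interest = $291,900.00, so EBIT − I = $1,912,967.30.
DCL = contribution ÷ (EBIT − I) = $4,364,667.30 ÷ $1,912,967.30 = 2.2816.

2.28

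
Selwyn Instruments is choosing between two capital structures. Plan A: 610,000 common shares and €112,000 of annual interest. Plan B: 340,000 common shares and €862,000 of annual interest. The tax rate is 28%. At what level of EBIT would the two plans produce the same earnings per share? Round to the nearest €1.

€1,806,444

Set EPS_A = EPS_B: (EBIT − €112,000)(1 − 0.28) ÷ 610,000 = (EBIT − €862,000)(1 − 0.28) ÷ 340,000.
The (1 − t) factor cancels: (EBIT − 112,000) × 340,000 = (EBIT − 862,000) × 610,000.
Solving, EBIT = (862,000·610,000 − 112,000·340,000) / (610,000 − 340,000) = 487,740,000,000 / 270,000 = 1,806,444.44.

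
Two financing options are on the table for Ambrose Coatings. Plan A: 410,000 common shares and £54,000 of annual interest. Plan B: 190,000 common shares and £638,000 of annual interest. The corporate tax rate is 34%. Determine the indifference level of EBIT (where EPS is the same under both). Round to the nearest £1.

At indifference, (EBIT − 54,000)(1 − t)/410,000 = (EBIT − 638,000)(1 − t)/190,000.
Cancelling (1 − t) and cross-multiplying: 190,000·(EBIT − 54,000) = 410,000·(EBIT − 638,000).
EBIT × (410,000 − 190,000) = 638,000 × 410,000 − 54,000 × 190,000 = 251,320,000,000, so EBIT = 251,320,000,000 ÷ 220,000 = 1,142,363.64.

£1,142,364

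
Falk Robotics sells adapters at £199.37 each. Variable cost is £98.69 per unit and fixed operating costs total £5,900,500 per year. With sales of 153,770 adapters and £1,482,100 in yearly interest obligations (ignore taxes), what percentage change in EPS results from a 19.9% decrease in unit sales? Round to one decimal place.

At 153,770 units, contribution = 153,770 × £100.68 = £15,481,563.60.
Subtracting fixed costs: EBIT = £15,481,563.60 − £5,900,500 = £9,581,063.60.
Interest = £1,482,100.00, so EBIT − I = £8,098,963.60.
Degree of combined leverage = contribution ÷ (EBIT − I) = £15,481,563.60 ÷ £8,098,963.60 = 1.9115.
%ΔEPS = DCL × %ΔSales = 1.9115 × -19.9% = -38.0%.

-38.0%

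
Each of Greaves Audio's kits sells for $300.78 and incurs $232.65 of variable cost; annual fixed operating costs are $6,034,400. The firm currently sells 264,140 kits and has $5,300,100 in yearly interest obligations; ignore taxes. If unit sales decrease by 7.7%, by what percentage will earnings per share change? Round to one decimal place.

-20.8%

Total contribution margin = 264,140 × $68.13 = $17,995,858.20.
Operating income = contribution − fixed costs = $17,995,858.20 − $6,034,400 = $11,961,458.20.
Interest = $5,300,100.00, so EBIT − I = $6,661,358.20.
Degree of combined leverage = contribution ÷ (EBIT − I) = $17,995,858.20 ÷ $6,661,358.20 = 2.7015.
%ΔEPS = DCL × %ΔSales = 2.7015 × -7.7% = -20.8%.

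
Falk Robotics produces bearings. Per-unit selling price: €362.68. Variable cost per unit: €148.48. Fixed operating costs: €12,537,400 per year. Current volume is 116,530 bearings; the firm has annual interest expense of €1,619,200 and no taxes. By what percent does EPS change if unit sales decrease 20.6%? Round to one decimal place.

At 116,530 units, contribution = 116,530 × €214.20 = €24,960,726.00.
Operating income = contribution − fixed costs = €24,960,726.00 − €12,537,400 = €12,423,326.00.
After interest of €1,619,200.00, pre-tax earnings = €10,804,126.00.
Degree of combined leverage = contribution ÷ (EBIT − I) = €24,960,726.00 ÷ €10,804,126.00 = 2.3103.
EPS therefore changes by 2.3103 × (-20.6%) = -47.6%.

-47.6%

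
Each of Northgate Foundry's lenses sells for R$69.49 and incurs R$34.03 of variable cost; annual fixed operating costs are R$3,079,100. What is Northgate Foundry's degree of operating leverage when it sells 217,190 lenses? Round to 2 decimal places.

1.67

Total contribution margin = 217,190 × R$35.46 = R$7,701,557.40.
EBIT = R$7,701,557.40 − R$3,079,100 = R$4,622,457.40.
DOL = contribution ÷ EBIT = R$7,701,557.40 ÷ R$4,622,457.40 = 1.6661.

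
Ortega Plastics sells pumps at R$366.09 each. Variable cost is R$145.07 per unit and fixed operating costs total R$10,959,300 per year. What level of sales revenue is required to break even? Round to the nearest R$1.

Contribution margin per unit = R$366.09 − R$145.07 = R$221.02, a CM ratio of R$221.02 ÷ R$366.09 = 0.6037.
Break-even revenue = fixed costs × price ÷ CM = R$10,959,300 × R$366.09 ÷ R$221.02 = R$18,152,611.

R$18,152,611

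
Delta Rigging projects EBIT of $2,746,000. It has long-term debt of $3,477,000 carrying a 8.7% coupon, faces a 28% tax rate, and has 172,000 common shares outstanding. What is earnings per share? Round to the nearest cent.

$10.23

Pre-tax income = $2,746,000 − $302,499.00 = $2,443,501.00.
After tax at 28%: net income = $2,443,501.00 × 0.72 = $1,759,320.72.
EPS = $1,759,320.72 ÷ 172,000 = $10.23.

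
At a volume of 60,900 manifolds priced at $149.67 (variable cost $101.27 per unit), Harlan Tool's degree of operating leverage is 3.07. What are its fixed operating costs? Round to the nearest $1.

$1,987,443

At 60,900 units, contribution = 60,900 × $48.40 = $2,947,560.00.
Since DOL = CM ÷ EBIT, EBIT = $2,947,560.00 ÷ 3.07 = $960,117.26.
And FC = contribution − EBIT = $2,947,560.00 − $960,117.26 = $1,987,443.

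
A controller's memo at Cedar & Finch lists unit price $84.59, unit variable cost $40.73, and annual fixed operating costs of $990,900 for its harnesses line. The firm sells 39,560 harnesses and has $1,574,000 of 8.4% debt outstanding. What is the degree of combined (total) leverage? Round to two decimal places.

Total contribution margin = 39,560 × $43.86 = $1,735,101.60.
Subtracting fixed costs: EBIT = $1,735,101.60 − $990,900 = $744,201.60. Interest = $132,216.00, so EBIT − I = $611,985.60.
Degree of total leverage = total CM / (EBIT − interest) = $1,735,101.60 / $611,985.60 = 2.8352.

2.84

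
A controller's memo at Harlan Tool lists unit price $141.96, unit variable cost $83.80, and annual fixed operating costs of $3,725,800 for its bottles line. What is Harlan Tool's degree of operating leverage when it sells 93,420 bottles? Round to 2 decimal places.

3.18

Contribution at this volume is 93,420 × $58.16 = $5,433,307.20.
EBIT = $5,433,307.20 − $3,725,800 = $1,707,507.20.
DOL = contribution ÷ EBIT = $5,433,307.20 ÷ $1,707,507.20 = 3.1820.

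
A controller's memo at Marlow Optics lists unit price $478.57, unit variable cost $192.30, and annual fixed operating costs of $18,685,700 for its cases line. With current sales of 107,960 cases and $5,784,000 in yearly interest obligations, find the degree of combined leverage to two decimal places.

Total contribution margin = 107,960 × $286.27 = $30,905,709.20.
Subtracting fixed costs: EBIT = $30,905,709.20 − $18,685,700 = $12,220,009.20. Interest = $5,784,000.00, so EBIT − I = $6,436,009.20.
DCL = contribution ÷ (EBIT − I) = $30,905,709.20 ÷ $6,436,009.20 = 4.8020.

4.80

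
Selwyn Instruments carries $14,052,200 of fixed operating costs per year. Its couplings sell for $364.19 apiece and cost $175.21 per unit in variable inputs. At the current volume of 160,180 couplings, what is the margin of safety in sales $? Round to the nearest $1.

Contribution margin per unit = $364.19 − $175.21 = $188.98. Break-even units = $14,052,200 ÷ $188.98 = 74,358.13; break-even revenue = 74,358.13 × $364.19 = $27,080,488.51.
Actual sales revenue = 160,180 × $364.19 = $58,335,954.20.
Margin of safety = $58,335,954.20 − $27,080,488.51 = $31,255,466.

$31,255,466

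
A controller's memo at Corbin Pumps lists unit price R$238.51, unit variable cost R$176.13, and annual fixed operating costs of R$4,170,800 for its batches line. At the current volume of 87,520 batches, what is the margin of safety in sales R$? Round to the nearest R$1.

Unit CM = price − variable cost = R$238.51 − R$176.13 = R$62.38. Break-even units = R$4,170,800 ÷ R$62.38 = 66,861.17; break-even revenue = 66,861.17 × R$238.51 = R$15,947,058.48.
Current sales = 87,520 × R$238.51 = R$20,874,395.20.
Margin of safety = R$20,874,395.20 − R$15,947,058.48 = R$4,927,337.

R$4,927,337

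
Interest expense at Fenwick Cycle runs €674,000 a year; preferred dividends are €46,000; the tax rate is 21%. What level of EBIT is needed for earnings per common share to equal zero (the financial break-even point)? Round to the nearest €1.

Preferred dividends are paid after tax, so their pre-tax equivalent is €46,000 ÷ (1 − 0.21) = €58,227.85.
EPS = 0 when EBIT covers interest plus the pre-tax preferred burden: €674,000 + €58,227.85 = €732,227.85.

€732,228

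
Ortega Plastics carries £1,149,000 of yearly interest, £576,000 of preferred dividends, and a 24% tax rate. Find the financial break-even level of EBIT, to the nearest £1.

£1,906,895

Grossing the preferred dividend up to pre-tax terms: £576,000 / (1 − 0.24) = £757,894.74.
Financial break-even EBIT = interest + D_p ÷ (1 − t) = £1,149,000 + £757,894.74 = £1,906,894.74.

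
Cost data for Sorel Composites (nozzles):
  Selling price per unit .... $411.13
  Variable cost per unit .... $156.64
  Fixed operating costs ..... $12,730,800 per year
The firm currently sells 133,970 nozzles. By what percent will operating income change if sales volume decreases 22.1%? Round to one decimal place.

Contribution at this volume is 133,970 × $254.49 = $34,094,025.30.
EBIT = $34,094,025.30 − $12,730,800 = $21,363,225.30.
DOL = contribution ÷ EBIT = $34,094,025.30 ÷ $21,363,225.30 = 1.5959.
So EBIT moves 1.5959 × (-22.1%) = -35.3%.

-35.3%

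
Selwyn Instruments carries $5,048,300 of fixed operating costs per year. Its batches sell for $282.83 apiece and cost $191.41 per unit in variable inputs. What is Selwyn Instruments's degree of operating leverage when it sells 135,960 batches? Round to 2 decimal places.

Contribution at this volume is 135,960 × $91.42 = $12,429,463.20.
Operating income = contribution − fixed costs = $12,429,463.20 − $5,048,300 = $7,381,163.20.
DOL = contribution ÷ EBIT = $12,429,463.20 ÷ $7,381,163.20 = 1.6839.

1.68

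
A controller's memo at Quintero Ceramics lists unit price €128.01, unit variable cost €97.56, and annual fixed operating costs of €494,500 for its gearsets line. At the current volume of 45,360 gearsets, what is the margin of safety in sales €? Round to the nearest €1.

€3,727,685

Each unit contributes €128.01 − €97.56 = €30.45. Break-even units = €494,500 ÷ €30.45 = 16,239.74; break-even revenue = 16,239.74 × €128.01 = €2,078,848.77.
Actual sales revenue = 45,360 × €128.01 = €5,806,533.60.
Margin of safety = €5,806,533.60 − €2,078,848.77 = €3,727,685.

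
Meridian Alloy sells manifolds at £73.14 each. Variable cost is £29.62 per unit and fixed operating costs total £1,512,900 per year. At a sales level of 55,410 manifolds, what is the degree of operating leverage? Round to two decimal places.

2.68

Contribution at this volume is 55,410 × £43.52 = £2,411,443.20.
Operating income = contribution − fixed costs = £2,411,443.20 − £1,512,900 = £898,543.20.
Degree of operating leverage = £2,411,443.20 / £898,543.20 = 2.6837.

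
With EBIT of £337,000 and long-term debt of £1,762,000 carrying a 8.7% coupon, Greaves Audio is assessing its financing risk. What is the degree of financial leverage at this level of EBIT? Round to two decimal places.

1.83

Interest = £153,294.00.
DFL = EBIT ÷ (EBIT − I) = £337,000 ÷ (£337,000 − £153,294.00) = £337,000 ÷ £183,706.00 = 1.8345.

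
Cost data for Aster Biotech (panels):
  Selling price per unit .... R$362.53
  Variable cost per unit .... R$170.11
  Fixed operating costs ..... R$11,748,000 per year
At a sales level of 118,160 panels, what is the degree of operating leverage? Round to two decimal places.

At 118,160 units, contribution = 118,160 × R$192.42 = R$22,736,347.20.
Subtracting fixed costs: EBIT = R$22,736,347.20 − R$11,748,000 = R$10,988,347.20.
Degree of operating leverage = R$22,736,347.20 / R$10,988,347.20 = 2.0691.

2.07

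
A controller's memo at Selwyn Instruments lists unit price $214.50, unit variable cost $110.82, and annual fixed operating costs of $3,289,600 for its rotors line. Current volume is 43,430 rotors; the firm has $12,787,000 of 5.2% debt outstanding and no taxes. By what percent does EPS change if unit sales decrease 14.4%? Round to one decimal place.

-118.3%

At 43,430 units, contribution = 43,430 × $103.68 = $4,502,822.40.
EBIT = $4,502,822.40 − $3,289,600 = $1,213,222.40.
Interest = $664,924.00, so EBIT − I = $548,298.40.
Degree of combined leverage = contribution ÷ (EBIT − I) = $4,502,822.40 ÷ $548,298.40 = 8.2124.
EPS therefore changes by 8.2124 × (-14.4%) = -118.3%.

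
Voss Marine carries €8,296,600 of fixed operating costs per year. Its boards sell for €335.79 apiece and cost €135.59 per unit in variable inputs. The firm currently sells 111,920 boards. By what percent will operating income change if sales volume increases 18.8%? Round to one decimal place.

At 111,920 units, contribution = 111,920 × €200.20 = €22,406,384.00.
Subtracting fixed costs: EBIT = €22,406,384.00 − €8,296,600 = €14,109,784.00.
So DOL = total CM / EBIT = €22,406,384.00 / €14,109,784.00 = 1.5880.
So EBIT moves 1.5880 × (+18.8%) = +29.9%.

+29.9%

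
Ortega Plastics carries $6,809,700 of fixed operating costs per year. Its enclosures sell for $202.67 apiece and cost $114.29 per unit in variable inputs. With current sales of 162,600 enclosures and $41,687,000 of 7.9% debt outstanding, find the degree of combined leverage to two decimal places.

Contribution at this volume is 162,600 × $88.38 = $14,370,588.00.
EBIT = $14,370,588.00 − $6,809,700 = $7,560,888.00. Interest = $3,293,273.00, so EBIT − I = $4,267,615.00.
DCL = contribution ÷ (EBIT − I) = $14,370,588.00 ÷ $4,267,615.00 = 3.3674.

3.37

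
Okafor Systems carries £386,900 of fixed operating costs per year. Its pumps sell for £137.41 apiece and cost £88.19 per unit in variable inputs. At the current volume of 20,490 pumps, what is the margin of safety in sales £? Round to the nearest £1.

Unit CM = price − variable cost = £137.41 − £88.19 = £49.22. Break-even units = £386,900 ÷ £49.22 = 7,860.63; break-even revenue = 7,860.63 × £137.41 = £1,080,128.59.
Current sales = 20,490 × £137.41 = £2,815,530.90.
Margin of safety = £2,815,530.90 − £1,080,128.59 = £1,735,402.

£1,735,402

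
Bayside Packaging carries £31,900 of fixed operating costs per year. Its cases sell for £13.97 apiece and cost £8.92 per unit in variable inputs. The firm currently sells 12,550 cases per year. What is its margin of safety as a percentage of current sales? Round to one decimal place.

49.7%

Contribution margin per unit = £13.97 − £8.92 = £5.05. Break-even units = £31,900 ÷ £5.05 = 6,316.83; break-even revenue = 6,316.83 × £13.97 = £88,246.14.
Current sales = 12,550 × £13.97 = £175,323.50.
Margin of safety = (£175,323.50 − £88,246.14) ÷ £175,323.50 = 49.7%.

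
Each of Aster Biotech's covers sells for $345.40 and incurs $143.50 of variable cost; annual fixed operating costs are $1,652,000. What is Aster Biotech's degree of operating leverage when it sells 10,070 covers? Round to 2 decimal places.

Total contribution margin = 10,070 × $201.90 = $2,033,133.00.
Subtracting fixed costs: EBIT = $2,033,133.00 − $1,652,000 = $381,133.00.
Degree of operating leverage = $2,033,133.00 / $381,133.00 = 5.3344.

5.33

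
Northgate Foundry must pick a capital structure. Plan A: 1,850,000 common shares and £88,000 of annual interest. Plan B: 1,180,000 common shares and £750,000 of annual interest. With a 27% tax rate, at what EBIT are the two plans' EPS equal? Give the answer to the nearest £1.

£1,915,910

Set EPS_A = EPS_B: (EBIT − £88,000)(1 − 0.27) ÷ 1,850,000 = (EBIT − £750,000)(1 − 0.27) ÷ 1,180,000.
Cancelling (1 − t) and cross-multiplying: 1,180,000·(EBIT − 88,000) = 1,850,000·(EBIT − 750,000).
Solving, EBIT = (750,000·1,850,000 − 88,000·1,180,000) / (1,850,000 − 1,180,000) = 1,283,660,000,000 / 670,000 = 1,915,910.45.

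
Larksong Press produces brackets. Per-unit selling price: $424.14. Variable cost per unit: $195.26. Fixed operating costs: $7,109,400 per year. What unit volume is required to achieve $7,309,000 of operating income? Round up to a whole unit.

62,996 brackets

Contribution margin per unit = $424.14 − $195.26 = $228.88.
Need Q such that Q × $228.88 − $7,109,400 = $7,309,000, i.e. Q = $14,418,400 / $228.88 = 62,995.46 → 62,996.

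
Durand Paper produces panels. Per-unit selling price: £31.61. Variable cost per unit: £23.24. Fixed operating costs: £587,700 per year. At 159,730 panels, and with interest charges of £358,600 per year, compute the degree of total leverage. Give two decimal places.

Contribution at this volume is 159,730 × £8.37 = £1,336,940.10.
Operating income = contribution − fixed costs = £1,336,940.10 − £587,700 = £749,240.10. Interest = £358,600.00.
DOL = £1,336,940.10 ÷ £749,240.10 = 1.7844; DFL = £749,240.10 ÷ £390,640.10 = 1.9180.
Combined leverage = 1.7844 × 1.9180 = 3.4225.

3.42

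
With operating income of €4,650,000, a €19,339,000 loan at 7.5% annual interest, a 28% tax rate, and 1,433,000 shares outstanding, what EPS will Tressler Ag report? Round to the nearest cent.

Interest = €1,450,425.00, so EBT = €4,650,000 − €1,450,425.00 = €3,199,575.00.
After tax at 28%: net income = €3,199,575.00 × 0.72 = €2,303,694.00.
Per share: €2,303,694.00 / 1,433,000 shares = €1.61.

€1.61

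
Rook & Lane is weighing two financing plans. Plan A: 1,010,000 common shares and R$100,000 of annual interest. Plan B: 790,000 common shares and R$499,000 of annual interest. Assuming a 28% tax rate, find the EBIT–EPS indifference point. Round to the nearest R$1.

R$1,931,773

Set EPS_A = EPS_B: (EBIT − R$100,000)(1 − 0.28) ÷ 1,010,000 = (EBIT − R$499,000)(1 − 0.28) ÷ 790,000.
Cancelling (1 − t) and cross-multiplying: 790,000·(EBIT − 100,000) = 1,010,000·(EBIT − 499,000).
Solving, EBIT = (499,000·1,010,000 − 100,000·790,000) / (1,010,000 − 790,000) = 424,990,000,000 / 220,000 = 1,931,772.73.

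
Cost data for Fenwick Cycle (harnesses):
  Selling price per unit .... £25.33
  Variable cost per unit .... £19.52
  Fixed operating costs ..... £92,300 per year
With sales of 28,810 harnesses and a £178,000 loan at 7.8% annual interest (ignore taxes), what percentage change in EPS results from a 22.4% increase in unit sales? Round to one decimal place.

Total contribution margin = 28,810 × £5.81 = £167,386.10.
EBIT = £167,386.10 − £92,300 = £75,086.10.
Interest = £13,884.00, so EBIT − I = £61,202.10.
Degree of combined leverage = contribution ÷ (EBIT − I) = £167,386.10 ÷ £61,202.10 = 2.7350.
%ΔEPS = DCL × %ΔSales = 2.7350 × +22.4% = +61.3%.

+61.3%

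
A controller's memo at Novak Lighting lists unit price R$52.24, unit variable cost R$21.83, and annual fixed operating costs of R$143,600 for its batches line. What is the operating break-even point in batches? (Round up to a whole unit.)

Contribution margin per unit = R$52.24 − R$21.83 = R$30.41.
Break-even Q = R$143,600 / R$30.41 = 4,722.13 → 4,723 batches.

4,723 batches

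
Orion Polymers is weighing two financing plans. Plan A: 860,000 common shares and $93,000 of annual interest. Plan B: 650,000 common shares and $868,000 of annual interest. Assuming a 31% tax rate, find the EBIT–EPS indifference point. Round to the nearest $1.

At indifference, (EBIT − 93,000)(1 − t)/860,000 = (EBIT − 868,000)(1 − t)/650,000.
Cancelling (1 − t) and cross-multiplying: 650,000·(EBIT − 93,000) = 860,000·(EBIT − 868,000).
Solving, EBIT = (868,000·860,000 − 93,000·650,000) / (860,000 − 650,000) = 686,030,000,000 / 210,000 = 3,266,809.52.

$3,266,810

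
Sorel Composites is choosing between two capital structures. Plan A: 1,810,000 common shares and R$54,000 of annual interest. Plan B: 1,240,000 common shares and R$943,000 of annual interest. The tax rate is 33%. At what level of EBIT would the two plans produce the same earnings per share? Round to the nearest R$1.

Set EPS_A = EPS_B: (EBIT − R$54,000)(1 − 0.33) ÷ 1,810,000 = (EBIT − R$943,000)(1 − 0.33) ÷ 1,240,000.
Cancelling (1 − t) and cross-multiplying: 1,240,000·(EBIT − 54,000) = 1,810,000·(EBIT − 943,000).
Solving, EBIT = (943,000·1,810,000 − 54,000·1,240,000) / (1,810,000 − 1,240,000) = 1,639,870,000,000 / 570,000 = 2,876,964.91.

R$2,876,965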